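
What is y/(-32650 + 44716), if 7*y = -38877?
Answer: -12959/28154 ≈ -0.46029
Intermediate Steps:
y = -38877/7 (y = (1/7)*(-38877) = -38877/7 ≈ -5553.9)
y/(-32650 + 44716) = -38877/(7*(-32650 + 44716)) = -38877/7/12066 = -38877/7*1/12066 = -12959/28154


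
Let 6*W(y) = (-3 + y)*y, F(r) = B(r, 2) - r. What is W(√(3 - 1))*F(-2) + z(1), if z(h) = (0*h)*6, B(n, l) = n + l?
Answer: ⅔ - √2 ≈ -0.74755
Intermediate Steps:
B(n, l) = l + n
z(h) = 0 (z(h) = 0*6 = 0)
F(r) = 2 (F(r) = (2 + r) - r = 2)
W(y) = y*(-3 + y)/6 (W(y) = ((-3 + y)*y)/6 = (y*(-3 + y))/6 = y*(-3 + y)/6)
W(√(3 - 1))*F(-2) + z(1) = (√(3 - 1)*(-3 + √(3 - 1))/6)*2 + 0 = (√2*(-3 + √2)/6)*2 + 0 = √2*(-3 + √2)/3 + 0 = √2*(-3 + √2)/3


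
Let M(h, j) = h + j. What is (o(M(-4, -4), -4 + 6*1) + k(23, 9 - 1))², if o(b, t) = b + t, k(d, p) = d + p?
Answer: 625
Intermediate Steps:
(o(M(-4, -4), -4 + 6*1) + k(23, 9 - 1))² = (((-4 - 4) + (-4 + 6*1)) + (23 + (9 - 1)))² = ((-8 + (-4 + 6)) + (23 + 8))² = ((-8 + 2) + 31)² = (-6 + 31)² = 25² = 625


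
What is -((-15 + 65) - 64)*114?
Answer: 1596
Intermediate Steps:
-((-15 + 65) - 64)*114 = -(50 - 64)*114 = -(-14)*114 = -1*(-1596) = 1596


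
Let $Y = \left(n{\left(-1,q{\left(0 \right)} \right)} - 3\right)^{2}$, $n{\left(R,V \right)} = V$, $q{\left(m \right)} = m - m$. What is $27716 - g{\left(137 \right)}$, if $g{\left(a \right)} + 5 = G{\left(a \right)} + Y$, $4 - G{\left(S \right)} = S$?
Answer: $27845$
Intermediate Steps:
$q{\left(m \right)} = 0$
$G{\left(S \right)} = 4 - S$
$Y = 9$ ($Y = \left(0 - 3\right)^{2} = \left(-3\right)^{2} = 9$)
$g{\left(a \right)} = 8 - a$ ($g{\left(a \right)} = -5 + \left(\left(4 - a\right) + 9\right) = -5 - \left(-13 + a\right) = 8 - a$)
$27716 - g{\left(137 \right)} = 27716 - \left(8 - 137\right) = 27716 - -129 = 27716 + 129 = 27845$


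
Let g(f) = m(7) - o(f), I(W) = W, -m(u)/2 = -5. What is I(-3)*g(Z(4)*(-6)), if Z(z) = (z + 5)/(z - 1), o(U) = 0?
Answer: -30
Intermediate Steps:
Z(z) = (5 + z)/(-1 + z)
m(u) = 10 (m(u) = -2*(-5) = 10)
g(f) = 10 (g(f) = 10 - 1*0 = 10 + 0 = 10)
I(-3)*g(Z(4)*(-6)) = -3*10 = -30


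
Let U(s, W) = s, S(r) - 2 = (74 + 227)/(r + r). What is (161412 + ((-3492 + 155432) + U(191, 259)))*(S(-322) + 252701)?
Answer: 7289446136719/92 ≈ 7.9233e+10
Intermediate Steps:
S(r) = 2 + 301/(2*r) (S(r) = 2 + (74 + 227)/(r + r) = 2 + 301/((2*r)) = 2 + 301*(1/(2*r)) = 2 + 301/(2*r))
(161412 + ((-3492 + 155432) + U(191, 259)))*(S(-322) + 252701) = (161412 + ((-3492 + 155432) + 191))*((2 + (301/2)/(-322)) + 252701) = (161412 + (151940 + 191))*((2 + (301/2)*(-1/322)) + 252701) = (161412 + 152131)*((2 - 43/92) + 252701) = 313543*(141/92 + 252701) = 313543*(23248633/92) = 7289446136719/92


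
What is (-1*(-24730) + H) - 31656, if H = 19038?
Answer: 12112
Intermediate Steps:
(-1*(-24730) + H) - 31656 = (-1*(-24730) + 19038) - 31656 = (24730 + 19038) - 31656 = 43768 - 31656 = 12112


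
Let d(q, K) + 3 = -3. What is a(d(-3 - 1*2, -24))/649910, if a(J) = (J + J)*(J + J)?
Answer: 72/324955 ≈ 0.00022157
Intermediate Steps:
d(q, K) = -6 (d(q, K) = -3 - 3 = -6)
a(J) = 4*J² (a(J) = (2*J)*(2*J) = 4*J²)
a(d(-3 - 1*2, -24))/649910 = (4*(-6)²)/649910 = (4*36)*(1/649910) = 144*(1/649910) = 72/324955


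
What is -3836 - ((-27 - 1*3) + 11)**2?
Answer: -4197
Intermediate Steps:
-3836 - ((-27 - 1*3) + 11)**2 = -3836 - ((-27 - 3) + 11)**2 = -3836 - (-30 + 11)**2 = -3836 - 1*(-19)**2 = -3836 - 1*361 = -3836 - 361 = -4197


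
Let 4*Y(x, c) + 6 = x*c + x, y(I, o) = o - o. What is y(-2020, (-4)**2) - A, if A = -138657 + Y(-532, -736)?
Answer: 81807/2 ≈ 40904.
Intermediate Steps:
y(I, o) = 0
Y(x, c) = -3/2 + x/4 + c*x/4 (Y(x, c) = -3/2 + (x*c + x)/4 = -3/2 + (c*x + x)/4 = -3/2 + (x + c*x)/4 = -3/2 + (x/4 + c*x/4) = -3/2 + x/4 + c*x/4)
A = -81807/2 (A = -138657 + (-3/2 + (1/4)*(-532) + (1/4)*(-736)*(-532)) = -138657 + (-3/2 - 133 + 97888) = -138657 + 195507/2 = -81807/2 ≈ -40904.)
y(-2020, (-4)**2) - A = 0 - 1*(-81807/2) = 0 + 81807/2 = 81807/2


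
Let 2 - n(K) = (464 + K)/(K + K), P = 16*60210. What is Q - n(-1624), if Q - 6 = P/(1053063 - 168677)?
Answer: 33717293/6190702 ≈ 5.4464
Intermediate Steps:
P = 963360
n(K) = 2 - (464 + K)/(2*K) (n(K) = 2 - (464 + K)/(K + K) = 2 - (464 + K)/(2*K))
Q = 3134838/442193 (Q = 6 + 963360/(1053063 - 168677) = 6 + 963360/884386 = 6 + 963360*(1/884386) = 6 + 481680/442193 = 3134838/442193 ≈ 7.0893)
Q - n(-1624) = 3134838/442193 - (3/2 - 232/(-1624)) = 3134838/442193 - (3/2 - 232*(-1/1624)) = 3134838/442193 - (3/2 + ⅐) = 3134838/442193 - 1*23/14 = 3134838/442193 - 23/14 = 33717293/6190702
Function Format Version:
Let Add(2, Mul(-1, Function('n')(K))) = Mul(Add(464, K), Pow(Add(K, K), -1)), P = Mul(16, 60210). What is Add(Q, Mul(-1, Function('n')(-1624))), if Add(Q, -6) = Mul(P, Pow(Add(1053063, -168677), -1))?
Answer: Rational(33717293, 6190702) ≈ 5.4464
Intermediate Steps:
P = 963360
Function('n')(K) = Add(2, Mul(Rational(-1, 2), Pow(K, -1), Add(464, K))) (Function('n')(K) = Add(2, Mul(-1, Mul(Add(464, K), Pow(Add(K, K), -1)))) = Add(2, Mul(-1, Mul(Add(464, K), Pow(Mul(2, K), -1)))) = Add(2, Mul(-1, Mul(Add(464, K), Mul(Rational(1, 2), Pow(K, -1))))) = Add(2, Mul(-1, Mul(Rational(1, 2), Pow(K, -1), Add(464, K)))) = Add(2, Mul(Rational(-1, 2), Pow(K, -1), Add(464, K))))
Q = Rational(3134838, 442193) (Q = Add(6, Mul(963360, Pow(Add(1053063, -168677), -1))) = Add(6, Mul(963360, Pow(884386, -1))) = Add(6, Mul(963360, Rational(1, 884386))) = Add(6, Rational(481680, 442193)) = Rational(3134838, 442193) ≈ 7.0893)
Add(Q, Mul(-1, Function('n')(-1624))) = Add(Rational(3134838, 442193), Mul(-1, Add(Rational(3, 2), Mul(-232, Pow(-1624, -1))))) = Add(Rational(3134838, 442193), Mul(-1, Add(Rational(3, 2), Mul(-232, Rational(-1, 1624))))) = Add(Rational(3134838, 442193), Mul(-1, Add(Rational(3, 2), Rational(1, 7)))) = Add(Rational(3134838, 442193), Mul(-1, Rational(23, 14))) = Add(Rational(3134838, 442193), Rational(-23, 14)) = Rational(33717293, 6190702)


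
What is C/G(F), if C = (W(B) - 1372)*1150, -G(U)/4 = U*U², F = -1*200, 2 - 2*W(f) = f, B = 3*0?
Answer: -31533/640000 ≈ -0.049270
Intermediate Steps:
B = 0
W(f) = 1 - f/2
F = -200
G(U) = -4*U³ (G(U) = -4*U*U² = -4*U³)
C = -1576650 (C = ((1 - ½*0) - 1372)*1150 = ((1 + 0) - 1372)*1150 = (1 - 1372)*1150 = -1371*1150 = -1576650)
C/G(F) = -1576650/((-4*(-200)³)) = -1576650/((-4*(-8000000))) = -1576650/32000000 = -1576650*1/32000000 = -31533/640000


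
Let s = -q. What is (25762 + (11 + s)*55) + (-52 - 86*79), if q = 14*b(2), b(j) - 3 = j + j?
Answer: 14131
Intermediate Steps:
b(j) = 3 + 2*j (b(j) = 3 + (j + j) = 3 + 2*j)
q = 98 (q = 14*(3 + 2*2) = 14*(3 + 4) = 14*7 = 98)
s = -98 (s = -1*98 = -98)
(25762 + (11 + s)*55) + (-52 - 86*79) = (25762 + (11 - 98)*55) + (-52 - 86*79) = (25762 - 87*55) + (-52 - 6794) = (25762 - 4785) - 6846 = 20977 - 6846 = 14131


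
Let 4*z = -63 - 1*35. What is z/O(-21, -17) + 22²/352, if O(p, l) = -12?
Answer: 41/12 ≈ 3.4167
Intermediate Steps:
z = -49/2 (z = (-63 - 1*35)/4 = (-63 - 35)/4 = (¼)*(-98) = -49/2 ≈ -24.500)
z/O(-21, -17) + 22²/352 = -49/2/(-12) + 22²/352 = -49/2*(-1/12) + 484*(1/352) = 49/24 + 11/8 = 41/12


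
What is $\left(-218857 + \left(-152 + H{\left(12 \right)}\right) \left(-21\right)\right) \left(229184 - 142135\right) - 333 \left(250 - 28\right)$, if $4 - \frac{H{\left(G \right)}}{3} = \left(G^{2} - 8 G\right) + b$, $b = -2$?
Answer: $-18543164857$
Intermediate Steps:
$H{\left(G \right)} = 18 - 3 G^{2} + 24 G$ ($H{\left(G \right)} = 12 - 3 \left(\left(G^{2} - 8 G\right) - 2\right) = 12 - 3 \left(-2 + G^{2} - 8 G\right) = 12 + \left(6 - 3 G^{2} + 24 G\right) = 18 - 3 G^{2} + 24 G$)
$\left(-218857 + \left(-152 + H{\left(12 \right)}\right) \left(-21\right)\right) \left(229184 - 142135\right) - 333 \left(250 - 28\right) = \left(-218857 + \left(-152 + \left(18 - 3 \cdot 12^{2} + 24 \cdot 12\right)\right) \left(-21\right)\right) \left(229184 - 142135\right) - 333 \left(250 - 28\right) = \left(-218857 + \left(-152 + \left(18 - 432 + 288\right)\right) \left(-21\right)\right) 87049 - 333 \cdot 222 = \left(-218857 + \left(-152 + \left(18 - 432 + 288\right)\right) \left(-21\right)\right) 87049 - 73926 = \left(-218857 + \left(-152 - 126\right) \left(-21\right)\right) 87049 - 73926 = \left(-218857 - -5838\right) 87049 - 73926 = \left(-218857 + 5838\right) 87049 - 73926 = \left(-213019\right) 87049 - 73926 = -18543090931 - 73926 = -18543164857$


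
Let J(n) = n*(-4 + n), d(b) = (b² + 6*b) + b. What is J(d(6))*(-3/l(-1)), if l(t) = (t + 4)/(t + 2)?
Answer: -5772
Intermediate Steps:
l(t) = (4 + t)/(2 + t)
d(b) = b² + 7*b
J(d(6))*(-3/l(-1)) = ((6*(7 + 6))*(-4 + 6*(7 + 6)))*(-3*(2 - 1)/(4 - 1)) = ((6*13)*(-4 + 6*13))*(-3/(3/1)) = (78*(-4 + 78))*(-3/(1*3)) = (78*74)*(-3/3) = 5772*(-3*⅓) = 5772*(-1) = -5772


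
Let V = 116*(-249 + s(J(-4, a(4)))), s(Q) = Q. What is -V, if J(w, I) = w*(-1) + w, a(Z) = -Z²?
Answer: 28884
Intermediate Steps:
J(w, I) = 0 (J(w, I) = -w + w = 0)
V = -28884 (V = 116*(-249 + 0) = 116*(-249) = -28884)
-V = -1*(-28884) = 28884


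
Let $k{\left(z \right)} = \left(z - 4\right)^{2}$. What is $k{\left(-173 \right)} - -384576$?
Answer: $415905$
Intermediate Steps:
$k{\left(z \right)} = \left(-4 + z\right)^{2}$
$k{\left(-173 \right)} - -384576 = \left(-4 - 173\right)^{2} - -384576 = \left(-177\right)^{2} + 384576 = 31329 + 384576 = 415905$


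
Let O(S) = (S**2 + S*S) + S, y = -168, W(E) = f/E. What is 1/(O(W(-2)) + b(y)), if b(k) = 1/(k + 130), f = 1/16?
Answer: -9728/541 ≈ -17.982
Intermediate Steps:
f = 1/16 ≈ 0.062500
W(E) = 1/(16*E)
O(S) = S + 2*S**2 (O(S) = (S**2 + S**2) + S = 2*S**2 + S = S + 2*S**2)
b(k) = 1/(130 + k)
1/(O(W(-2)) + b(y)) = 1/(((1/16)/(-2))*(1 + 2*((1/16)/(-2))) + 1/(130 - 168)) = 1/(((1/16)*(-1/2))*(1 + 2*((1/16)*(-1/2))) + 1/(-38)) = 1/(-(1 + 2*(-1/32))/32 - 1/38) = 1/(-(1 - 1/16)/32 - 1/38) = 1/(-1/32*15/16 - 1/38) = 1/(-15/512 - 1/38) = 1/(-541/9728) = -9728/541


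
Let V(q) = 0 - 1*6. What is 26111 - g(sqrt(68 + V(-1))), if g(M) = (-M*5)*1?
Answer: 26111 + 5*sqrt(62) ≈ 26150.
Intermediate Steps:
V(q) = -6 (V(q) = 0 - 6 = -6)
g(M) = -5*M (g(M) = -5*M*1 = -5*M)
26111 - g(sqrt(68 + V(-1))) = 26111 - (-5)*sqrt(68 - 6) = 26111 - (-5)*sqrt(62) = 26111 + 5*sqrt(62)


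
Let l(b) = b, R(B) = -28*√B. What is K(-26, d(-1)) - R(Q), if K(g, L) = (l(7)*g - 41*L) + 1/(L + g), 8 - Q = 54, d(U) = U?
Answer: -3808/27 + 28*I*√46 ≈ -141.04 + 189.91*I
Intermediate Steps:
Q = -46 (Q = 8 - 1*54 = 8 - 54 = -46)
K(g, L) = 1/(L + g) - 41*L + 7*g (K(g, L) = (7*g - 41*L) + 1/(L + g) = (-41*L + 7*g) + 1/(L + g) = 1/(L + g) - 41*L + 7*g)
K(-26, d(-1)) - R(Q) = (1 - 41*(-1)² + 7*(-26)² - 34*(-1)*(-26))/(-1 - 26) - (-28)*√(-46) = (1 - 41*1 + 7*676 - 884)/(-27) - (-28)*I*√46 = -(1 - 41 + 4732 - 884)/27 - (-28)*I*√46 = -1/27*3808 + 28*I*√46 = -3808/27 + 28*I*√46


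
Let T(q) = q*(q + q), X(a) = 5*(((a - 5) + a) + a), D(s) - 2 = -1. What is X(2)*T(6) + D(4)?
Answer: 361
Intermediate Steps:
D(s) = 1 (D(s) = 2 - 1 = 1)
X(a) = -25 + 15*a (X(a) = 5*(((-5 + a) + a) + a) = 5*((-5 + 2*a) + a) = 5*(-5 + 3*a) = -25 + 15*a)
T(q) = 2*q² (T(q) = q*(2*q) = 2*q²)
X(2)*T(6) + D(4) = (-25 + 15*2)*(2*6²) + 1 = (-25 + 30)*(2*36) + 1 = 5*72 + 1 = 360 + 1 = 361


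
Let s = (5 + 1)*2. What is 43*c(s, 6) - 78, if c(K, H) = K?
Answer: 438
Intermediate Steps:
s = 12 (s = 6*2 = 12)
43*c(s, 6) - 78 = 43*12 - 78 = 516 - 78 = 438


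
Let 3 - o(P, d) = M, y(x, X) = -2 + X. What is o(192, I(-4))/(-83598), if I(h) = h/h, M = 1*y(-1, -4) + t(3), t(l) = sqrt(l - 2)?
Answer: -4/41799 ≈ -9.5696e-5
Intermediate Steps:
t(l) = sqrt(-2 + l)
M = -5 (M = 1*(-2 - 4) + sqrt(-2 + 3) = 1*(-6) + sqrt(1) = -6 + 1 = -5)
I(h) = 1
o(P, d) = 8 (o(P, d) = 3 - 1*(-5) = 3 + 5 = 8)
o(192, I(-4))/(-83598) = 8/(-83598) = 8*(-1/83598) = -4/41799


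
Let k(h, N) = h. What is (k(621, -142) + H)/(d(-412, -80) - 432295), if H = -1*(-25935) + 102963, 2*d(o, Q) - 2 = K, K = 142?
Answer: -129519/432223 ≈ -0.29966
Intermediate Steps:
d(o, Q) = 72 (d(o, Q) = 1 + (½)*142 = 1 + 71 = 72)
H = 128898 (H = 25935 + 102963 = 128898)
(k(621, -142) + H)/(d(-412, -80) - 432295) = (621 + 128898)/(72 - 432295) = 129519/(-432223) = 129519*(-1/432223) = -129519/432223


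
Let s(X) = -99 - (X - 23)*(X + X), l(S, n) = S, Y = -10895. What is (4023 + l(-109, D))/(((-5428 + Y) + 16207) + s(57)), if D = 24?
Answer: -3914/4091 ≈ -0.95673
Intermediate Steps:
s(X) = -99 - 2*X*(-23 + X) (s(X) = -99 - (-23 + X)*2*X = -99 - 2*X*(-23 + X))
(4023 + l(-109, D))/(((-5428 + Y) + 16207) + s(57)) = (4023 - 109)/(((-5428 - 10895) + 16207) + (-99 - 2*57² + 46*57)) = 3914/((-16323 + 16207) + (-99 - 2*3249 + 2622)) = 3914/(-116 + (-99 - 6498 + 2622)) = 3914/(-116 - 3975) = 3914/(-4091) = 3914*(-1/4091) = -3914/4091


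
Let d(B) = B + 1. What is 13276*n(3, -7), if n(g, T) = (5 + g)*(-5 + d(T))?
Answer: -1168288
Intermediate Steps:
d(B) = 1 + B
n(g, T) = (-4 + T)*(5 + g) (n(g, T) = (5 + g)*(-5 + (1 + T)) = (5 + g)*(-4 + T) = (-4 + T)*(5 + g))
13276*n(3, -7) = 13276*(-20 - 4*3 + 5*(-7) - 7*3) = 13276*(-20 - 12 - 35 - 21) = 13276*(-88) = -1168288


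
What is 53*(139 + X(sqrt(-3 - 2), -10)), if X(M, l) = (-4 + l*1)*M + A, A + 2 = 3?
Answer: 7420 - 742*I*sqrt(5) ≈ 7420.0 - 1659.2*I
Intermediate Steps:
A = 1 (A = -2 + 3 = 1)
X(M, l) = 1 + M*(-4 + l) (X(M, l) = (-4 + l*1)*M + 1 = (-4 + l)*M + 1 = M*(-4 + l) + 1 = 1 + M*(-4 + l))
53*(139 + X(sqrt(-3 - 2), -10)) = 53*(139 + (1 - 4*sqrt(-3 - 2) + sqrt(-3 - 2)*(-10))) = 53*(139 + (1 - 4*I*sqrt(5) + sqrt(-5)*(-10))) = 53*(139 + (1 - 4*I*sqrt(5) + (I*sqrt(5))*(-10))) = 53*(139 + (1 - 4*I*sqrt(5) - 10*I*sqrt(5))) = 53*(139 + (1 - 14*I*sqrt(5))) = 53*(140 - 14*I*sqrt(5)) = 7420 - 742*I*sqrt(5)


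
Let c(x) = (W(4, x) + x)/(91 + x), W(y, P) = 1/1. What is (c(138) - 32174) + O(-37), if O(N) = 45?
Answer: -7357402/229 ≈ -32128.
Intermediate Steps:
W(y, P) = 1
c(x) = (1 + x)/(91 + x)
(c(138) - 32174) + O(-37) = ((1 + 138)/(91 + 138) - 32174) + 45 = (139/229 - 32174) + 45 = -7367707/229 + 45 = -7357402/229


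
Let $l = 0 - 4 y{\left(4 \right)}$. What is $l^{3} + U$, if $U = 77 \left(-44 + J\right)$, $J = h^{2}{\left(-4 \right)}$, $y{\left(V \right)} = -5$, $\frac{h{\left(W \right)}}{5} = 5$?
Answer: $52737$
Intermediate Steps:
$h{\left(W \right)} = 25$ ($h{\left(W \right)} = 5 \cdot 5 = 25$)
$J = 625$ ($J = 25^{2} = 625$)
$l = 20$ ($l = 0 - -20 = 0 + 20 = 20$)
$U = 44737$ ($U = 77 \left(-44 + 625\right) = 77 \cdot 581 = 44737$)
$l^{3} + U = 20^{3} + 44737 = 8000 + 44737 = 52737$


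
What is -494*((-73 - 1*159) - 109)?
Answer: 168454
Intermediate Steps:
-494*((-73 - 1*159) - 109) = -494*((-73 - 159) - 109) = -494*(-232 - 109) = -494*(-341) = 168454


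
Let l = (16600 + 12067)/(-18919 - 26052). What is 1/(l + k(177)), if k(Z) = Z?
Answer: 44971/7931200 ≈ 0.0056701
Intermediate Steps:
l = -28667/44971 (l = 28667/(-44971) = 28667*(-1/44971) = -28667/44971 ≈ -0.63745)
1/(l + k(177)) = 1/(-28667/44971 + 177) = 1/(7931200/44971) = 44971/7931200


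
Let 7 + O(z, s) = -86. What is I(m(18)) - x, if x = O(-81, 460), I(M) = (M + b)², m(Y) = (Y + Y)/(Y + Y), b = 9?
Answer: 193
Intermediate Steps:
m(Y) = 1 (m(Y) = (2*Y)/((2*Y)) = (2*Y)*(1/(2*Y)) = 1)
O(z, s) = -93 (O(z, s) = -7 - 86 = -93)
I(M) = (9 + M)² (I(M) = (M + 9)² = (9 + M)²)
x = -93
I(m(18)) - x = (9 + 1)² - 1*(-93) = 10² + 93 = 100 + 93 = 193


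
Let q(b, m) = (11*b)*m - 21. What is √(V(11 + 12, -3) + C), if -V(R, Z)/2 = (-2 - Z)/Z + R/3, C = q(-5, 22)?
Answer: I*√11211/3 ≈ 35.294*I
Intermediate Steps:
q(b, m) = -21 + 11*b*m (q(b, m) = 11*b*m - 21 = -21 + 11*b*m)
C = -1231 (C = -21 + 11*(-5)*22 = -21 - 1210 = -1231)
V(R, Z) = -2*R/3 - 2*(-2 - Z)/Z (V(R, Z) = -2*((-2 - Z)/Z + R/3) = -2*(R/3 + (-2 - Z)/Z) = -2*R/3 - 2*(-2 - Z)/Z)
√(V(11 + 12, -3) + C) = √((2 + 4/(-3) - 2*(11 + 12)/3) - 1231) = √((2 + 4*(-⅓) - ⅔*23) - 1231) = √((2 - 4/3 - 46/3) - 1231) = √(-44/3 - 1231) = √(-3737/3) = I*√11211/3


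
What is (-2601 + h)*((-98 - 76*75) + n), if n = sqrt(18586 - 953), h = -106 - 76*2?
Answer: 16576482 - 2859*sqrt(17633) ≈ 1.6197e+7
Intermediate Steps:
h = -258 (h = -106 - 152 = -258)
n = sqrt(17633) ≈ 132.79
(-2601 + h)*((-98 - 76*75) + n) = (-2601 - 258)*((-98 - 76*75) + sqrt(17633)) = -2859*((-98 - 5700) + sqrt(17633)) = -2859*(-5798 + sqrt(17633)) = 16576482 - 2859*sqrt(17633)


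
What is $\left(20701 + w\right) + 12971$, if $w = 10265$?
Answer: $43937$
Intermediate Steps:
$\left(20701 + w\right) + 12971 = \left(20701 + 10265\right) + 12971 = 30966 + 12971 = 43937$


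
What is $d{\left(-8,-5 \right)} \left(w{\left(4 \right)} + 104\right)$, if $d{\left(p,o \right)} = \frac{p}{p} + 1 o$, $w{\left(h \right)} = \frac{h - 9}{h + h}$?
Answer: $- \frac{827}{2} \approx -413.5$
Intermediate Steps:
$w{\left(h \right)} = \frac{-9 + h}{2 h}$
$d{\left(p,o \right)} = 1 + o$
$d{\left(-8,-5 \right)} \left(w{\left(4 \right)} + 104\right) = \left(1 - 5\right) \left(\frac{-9 + 4}{2 \cdot 4} + 104\right) = - 4 \left(\frac{1}{2} \cdot \frac{1}{4} \left(-5\right) + 104\right) = - 4 \left(- \frac{5}{8} + 104\right) = \left(-4\right) \frac{827}{8} = - \frac{827}{2}$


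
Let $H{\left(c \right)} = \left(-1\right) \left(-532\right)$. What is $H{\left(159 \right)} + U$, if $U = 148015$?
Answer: $148547$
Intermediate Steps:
$H{\left(c \right)} = 532$
$H{\left(159 \right)} + U = 532 + 148015 = 148547$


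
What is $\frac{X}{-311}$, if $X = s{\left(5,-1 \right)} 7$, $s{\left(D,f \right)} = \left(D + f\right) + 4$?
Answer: $- \frac{56}{311} \approx -0.18006$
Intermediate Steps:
$s{\left(D,f \right)} = 4 + D + f$
$X = 56$ ($X = \left(4 + 5 - 1\right) 7 = 8 \cdot 7 = 56$)
$\frac{X}{-311} = \frac{56}{-311} = 56 \left(- \frac{1}{311}\right) = - \frac{56}{311}$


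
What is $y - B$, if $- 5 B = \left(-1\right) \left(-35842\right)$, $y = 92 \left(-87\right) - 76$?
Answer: $- \frac{4558}{5} \approx -911.6$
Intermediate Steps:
$y = -8080$ ($y = -8004 - 76 = -8080$)
$B = - \frac{35842}{5}$ ($B = - \frac{\left(-1\right) \left(-35842\right)}{5} = \left(- \frac{1}{5}\right) 35842 = - \frac{35842}{5} \approx -7168.4$)
$y - B = -8080 - - \frac{35842}{5} = -8080 + \frac{35842}{5} = - \frac{4558}{5}$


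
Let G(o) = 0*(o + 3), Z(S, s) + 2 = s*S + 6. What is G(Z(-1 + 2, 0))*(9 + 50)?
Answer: 0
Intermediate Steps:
Z(S, s) = 4 + S*s (Z(S, s) = -2 + (s*S + 6) = -2 + (S*s + 6) = -2 + (6 + S*s) = 4 + S*s)
G(o) = 0 (G(o) = 0*(3 + o) = 0)
G(Z(-1 + 2, 0))*(9 + 50) = 0*(9 + 50) = 0*59 = 0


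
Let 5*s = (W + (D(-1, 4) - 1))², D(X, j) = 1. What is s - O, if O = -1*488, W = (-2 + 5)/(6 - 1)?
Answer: 61009/125 ≈ 488.07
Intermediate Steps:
W = ⅗ (W = 3/5 = 3*(⅕) = ⅗ ≈ 0.60000)
O = -488
s = 9/125 (s = (⅗ + (1 - 1))²/5 = (⅗ + 0)²/5 = (⅗)²/5 = (⅕)*(9/25) = 9/125 ≈ 0.072000)
s - O = 9/125 - 1*(-488) = 9/125 + 488 = 61009/125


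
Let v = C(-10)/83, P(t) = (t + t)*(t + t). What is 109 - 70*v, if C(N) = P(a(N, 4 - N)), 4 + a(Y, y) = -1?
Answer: 2047/83 ≈ 24.663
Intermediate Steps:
a(Y, y) = -5 (a(Y, y) = -4 - 1 = -5)
P(t) = 4*t² (P(t) = (2*t)*(2*t) = 4*t²)
C(N) = 100 (C(N) = 4*(-5)² = 4*25 = 100)
v = 100/83 ≈ 1.2048
109 - 70*v = 109 - 70*100/83 = 109 - 7000/83 = 2047/83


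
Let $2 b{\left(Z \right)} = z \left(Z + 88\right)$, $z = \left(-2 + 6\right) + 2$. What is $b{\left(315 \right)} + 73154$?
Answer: $74363$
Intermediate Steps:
$z = 6$ ($z = 4 + 2 = 6$)
$b{\left(Z \right)} = 264 + 3 Z$ ($b{\left(Z \right)} = \frac{6 \left(Z + 88\right)}{2} = \frac{6 \left(88 + Z\right)}{2} = \frac{528 + 6 Z}{2} = 264 + 3 Z$)
$b{\left(315 \right)} + 73154 = \left(264 + 3 \cdot 315\right) + 73154 = \left(264 + 945\right) + 73154 = 1209 + 73154 = 74363$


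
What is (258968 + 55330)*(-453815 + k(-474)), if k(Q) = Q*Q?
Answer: -72017929422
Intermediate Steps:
k(Q) = Q**2
(258968 + 55330)*(-453815 + k(-474)) = (258968 + 55330)*(-453815 + (-474)**2) = 314298*(-453815 + 224676) = 314298*(-229139) = -72017929422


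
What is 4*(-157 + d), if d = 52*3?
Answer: -4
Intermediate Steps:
d = 156
4*(-157 + d) = 4*(-157 + 156) = 4*(-1) = -4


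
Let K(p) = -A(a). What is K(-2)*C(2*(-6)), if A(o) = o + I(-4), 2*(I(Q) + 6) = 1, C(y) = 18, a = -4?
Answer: 171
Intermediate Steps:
I(Q) = -11/2 (I(Q) = -6 + (1/2)*1 = -6 + 1/2 = -11/2)
A(o) = -11/2 + o (A(o) = o - 11/2 = -11/2 + o)
K(p) = 19/2 (K(p) = -(-11/2 - 4) = -1*(-19/2) = 19/2)
K(-2)*C(2*(-6)) = (19/2)*18 = 171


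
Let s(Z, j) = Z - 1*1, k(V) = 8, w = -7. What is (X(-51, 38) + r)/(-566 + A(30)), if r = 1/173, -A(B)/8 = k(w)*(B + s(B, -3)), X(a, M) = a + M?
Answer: 1124/375583 ≈ 0.0029927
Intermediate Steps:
X(a, M) = M + a
s(Z, j) = -1 + Z (s(Z, j) = Z - 1 = -1 + Z)
A(B) = 64 - 128*B (A(B) = -64*(B + (-1 + B)) = -64*(-1 + 2*B) = -8*(-8 + 16*B) = 64 - 128*B)
r = 1/173 ≈ 0.0057803
(X(-51, 38) + r)/(-566 + A(30)) = ((38 - 51) + 1/173)/(-566 + (64 - 128*30)) = (-13 + 1/173)/(-566 + (64 - 3840)) = -2248/(173*(-566 - 3776)) = -2248/173/(-4342) = -2248/173*(-1/4342) = 1124/375583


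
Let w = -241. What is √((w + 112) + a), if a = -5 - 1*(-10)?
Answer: 2*I*√31 ≈ 11.136*I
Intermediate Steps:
a = 5 (a = -5 + 10 = 5)
√((w + 112) + a) = √((-241 + 112) + 5) = √(-129 + 5) = √(-124) = 2*I*√31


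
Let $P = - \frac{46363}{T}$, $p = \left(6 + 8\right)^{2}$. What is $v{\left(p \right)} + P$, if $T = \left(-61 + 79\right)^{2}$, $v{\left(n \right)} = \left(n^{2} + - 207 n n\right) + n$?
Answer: $- \frac{2564020363}{324} \approx -7.9136 \cdot 10^{6}$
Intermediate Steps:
$p = 196$ ($p = 14^{2} = 196$)
$v{\left(n \right)} = n - 206 n^{2}$ ($v{\left(n \right)} = \left(n^{2} - 207 n^{2}\right) + n = - 206 n^{2} + n = n - 206 n^{2}$)
$T = 324$ ($T = 18^{2} = 324$)
$P = - \frac{46363}{324} \approx -143.1$
$v{\left(p \right)} + P = 196 \left(1 - 40376\right) - \frac{46363}{324} = 196 \left(-40375\right) - \frac{46363}{324} = -7913500 - \frac{46363}{324} = - \frac{2564020363}{324}$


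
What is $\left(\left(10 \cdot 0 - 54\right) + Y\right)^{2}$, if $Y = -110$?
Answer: $26896$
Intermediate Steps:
$\left(\left(10 \cdot 0 - 54\right) + Y\right)^{2} = \left(\left(10 \cdot 0 - 54\right) - 110\right)^{2} = \left(\left(0 - 54\right) - 110\right)^{2} = \left(-54 - 110\right)^{2} = \left(-164\right)^{2} = 26896$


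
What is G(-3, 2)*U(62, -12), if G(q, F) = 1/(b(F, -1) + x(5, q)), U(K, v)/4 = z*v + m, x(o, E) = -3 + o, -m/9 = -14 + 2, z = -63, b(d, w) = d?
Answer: 864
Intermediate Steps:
m = 108 (m = -9*(-14 + 2) = -9*(-12) = 108)
U(K, v) = 432 - 252*v (U(K, v) = 4*(-63*v + 108) = 4*(108 - 63*v) = 432 - 252*v)
G(q, F) = 1/(2 + F) (G(q, F) = 1/(F + (-3 + 5)) = 1/(F + 2) = 1/(2 + F))
G(-3, 2)*U(62, -12) = (432 - 252*(-12))/(2 + 2) = (432 + 3024)/4 = (1/4)*3456 = 864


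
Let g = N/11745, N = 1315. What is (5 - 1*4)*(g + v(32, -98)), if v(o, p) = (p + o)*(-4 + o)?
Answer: -4340689/2349 ≈ -1847.9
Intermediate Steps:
v(o, p) = (-4 + o)*(o + p) (v(o, p) = (o + p)*(-4 + o) = (-4 + o)*(o + p))
g = 263/2349 (g = 1315/11745 = 1315*(1/11745) = 263/2349 ≈ 0.11196)
(5 - 1*4)*(g + v(32, -98)) = (5 - 1*4)*(263/2349 + (32**2 - 4*32 - 4*(-98) + 32*(-98))) = (5 - 4)*(263/2349 + (1024 - 128 + 392 - 3136)) = 1*(263/2349 - 1848) = 1*(-4340689/2349) = -4340689/2349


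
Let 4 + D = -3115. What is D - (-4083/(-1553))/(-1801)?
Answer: -8723692324/2796953 ≈ -3119.0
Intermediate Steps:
D = -3119 (D = -4 - 3115 = -3119)
D - (-4083/(-1553))/(-1801) = -3119 - (-4083/(-1553))/(-1801) = -3119 - (-4083*(-1/1553))*(-1)/1801 = -3119 - 4083*(-1)/(1553*1801) = -3119 - 1*(-4083/2796953) = -3119 + 4083/2796953 = -8723692324/2796953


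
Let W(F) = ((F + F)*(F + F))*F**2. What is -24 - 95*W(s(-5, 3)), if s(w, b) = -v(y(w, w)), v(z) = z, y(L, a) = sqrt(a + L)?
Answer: -38024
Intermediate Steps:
y(L, a) = sqrt(L + a)
s(w, b) = -sqrt(2)*sqrt(w) (s(w, b) = -sqrt(w + w) = -sqrt(2*w) = -sqrt(2)*sqrt(w))
W(F) = 4*F**4 (W(F) = ((2*F)*(2*F))*F**2 = (4*F**2)*F**2 = 4*F**4)
-24 - 95*W(s(-5, 3)) = -24 - 380*(-sqrt(2)*sqrt(-5))**4 = -24 - 380*(-sqrt(2)*I*sqrt(5))**4 = -24 - 380*(-I*sqrt(10))**4 = -24 - 380*100 = -24 - 95*400 = -24 - 38000 = -38024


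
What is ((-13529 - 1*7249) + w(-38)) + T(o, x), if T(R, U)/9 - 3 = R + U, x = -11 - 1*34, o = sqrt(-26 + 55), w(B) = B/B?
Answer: -21155 + 9*sqrt(29) ≈ -21107.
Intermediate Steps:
w(B) = 1
o = sqrt(29) ≈ 5.3852
x = -45 (x = -11 - 34 = -45)
T(R, U) = 27 + 9*R + 9*U (T(R, U) = 27 + 9*(R + U) = 27 + (9*R + 9*U) = 27 + 9*R + 9*U)
((-13529 - 1*7249) + w(-38)) + T(o, x) = ((-13529 - 1*7249) + 1) + (27 + 9*sqrt(29) + 9*(-45)) = ((-13529 - 7249) + 1) + (27 + 9*sqrt(29) - 405) = (-20778 + 1) + (-378 + 9*sqrt(29)) = -20777 + (-378 + 9*sqrt(29)) = -21155 + 9*sqrt(29)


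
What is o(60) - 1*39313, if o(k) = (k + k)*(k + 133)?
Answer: -16153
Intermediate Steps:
o(k) = 2*k*(133 + k) (o(k) = (2*k)*(133 + k) = 2*k*(133 + k))
o(60) - 1*39313 = 2*60*(133 + 60) - 1*39313 = 2*60*193 - 39313 = 23160 - 39313 = -16153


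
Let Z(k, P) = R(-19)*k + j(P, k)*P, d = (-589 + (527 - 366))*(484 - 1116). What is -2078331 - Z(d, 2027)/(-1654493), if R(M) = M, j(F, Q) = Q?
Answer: -3438040935215/1654493 ≈ -2.0780e+6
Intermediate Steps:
d = 270496 (d = (-589 + 161)*(-632) = -428*(-632) = 270496)
Z(k, P) = -19*k + P*k (Z(k, P) = -19*k + k*P = -19*k + P*k)
-2078331 - Z(d, 2027)/(-1654493) = -2078331 - 270496*(-19 + 2027)/(-1654493) = -2078331 - 270496*2008*(-1)/1654493 = -2078331 - 543155968*(-1)/1654493 = -2078331 - 1*(-543155968/1654493) = -2078331 + 543155968/1654493 = -3438040935215/1654493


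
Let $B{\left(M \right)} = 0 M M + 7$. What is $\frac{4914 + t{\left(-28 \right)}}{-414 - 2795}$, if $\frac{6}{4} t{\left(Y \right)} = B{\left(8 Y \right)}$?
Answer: $- \frac{14756}{9627} \approx -1.5328$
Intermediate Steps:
$B{\left(M \right)} = 7$ ($B{\left(M \right)} = 0 M + 7 = 0 + 7 = 7$)
$t{\left(Y \right)} = \frac{14}{3}$ ($t{\left(Y \right)} = \frac{2}{3} \cdot 7 = \frac{14}{3}$)
$\frac{4914 + t{\left(-28 \right)}}{-414 - 2795} = \frac{4914 + \frac{14}{3}}{-414 - 2795} = \frac{14756}{3 \left(-3209\right)} = \frac{14756}{3} \left(- \frac{1}{3209}\right) = - \frac{14756}{9627}$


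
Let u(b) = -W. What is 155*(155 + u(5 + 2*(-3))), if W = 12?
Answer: 22165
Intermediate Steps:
u(b) = -12 (u(b) = -1*12 = -12)
155*(155 + u(5 + 2*(-3))) = 155*(155 - 12) = 155*143 = 22165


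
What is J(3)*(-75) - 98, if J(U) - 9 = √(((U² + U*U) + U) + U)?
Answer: -773 - 150*√6 ≈ -1140.4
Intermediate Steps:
J(U) = 9 + √(2*U + 2*U²) (J(U) = 9 + √(((U² + U*U) + U) + U) = 9 + √(((U² + U²) + U) + U) = 9 + √((2*U² + U) + U) = 9 + √((U + 2*U²) + U) = 9 + √(2*U + 2*U²))
J(3)*(-75) - 98 = (9 + √2*√(3*(1 + 3)))*(-75) - 98 = (9 + √2*√(3*4))*(-75) - 98 = (9 + √2*√12)*(-75) - 98 = (9 + √2*(2*√3))*(-75) - 98 = (9 + 2*√6)*(-75) - 98 = (-675 - 150*√6) - 98 = -773 - 150*√6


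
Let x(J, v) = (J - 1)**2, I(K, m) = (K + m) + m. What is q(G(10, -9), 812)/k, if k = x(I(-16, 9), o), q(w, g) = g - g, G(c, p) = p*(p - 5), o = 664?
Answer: 0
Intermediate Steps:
G(c, p) = p*(-5 + p)
q(w, g) = 0
I(K, m) = K + 2*m
x(J, v) = (-1 + J)**2
k = 1 (k = (-1 + (-16 + 2*9))**2 = (-1 + (-16 + 18))**2 = (-1 + 2)**2 = 1**2 = 1)
q(G(10, -9), 812)/k = 0/1 = 0*1 = 0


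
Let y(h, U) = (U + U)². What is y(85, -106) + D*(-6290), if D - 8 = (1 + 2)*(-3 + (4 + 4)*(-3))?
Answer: 504114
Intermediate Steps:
y(h, U) = 4*U² (y(h, U) = (2*U)² = 4*U²)
D = -73 (D = 8 + (1 + 2)*(-3 + (4 + 4)*(-3)) = 8 + 3*(-3 + 8*(-3)) = 8 + 3*(-3 - 24) = 8 + 3*(-27) = 8 - 81 = -73)
y(85, -106) + D*(-6290) = 4*(-106)² - 73*(-6290) = 4*11236 + 459170 = 44944 + 459170 = 504114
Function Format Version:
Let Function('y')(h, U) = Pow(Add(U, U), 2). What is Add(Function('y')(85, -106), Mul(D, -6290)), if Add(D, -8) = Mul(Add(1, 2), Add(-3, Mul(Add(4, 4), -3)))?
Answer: 504114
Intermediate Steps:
Function('y')(h, U) = Mul(4, Pow(U, 2)) (Function('y')(h, U) = Pow(Mul(2, U), 2) = Mul(4, Pow(U, 2)))
D = -73 (D = Add(8, Mul(Add(1, 2), Add(-3, Mul(Add(4, 4), -3)))) = Add(8, Mul(3, Add(-3, Mul(8, -3)))) = Add(8, Mul(3, Add(-3, -24))) = Add(8, Mul(3, -27)) = Add(8, -81) = -73)
Add(Function('y')(85, -106), Mul(D, -6290)) = Add(Mul(4, Pow(-106, 2)), Mul(-73, -6290)) = Add(Mul(4, 11236), 459170) = Add(44944, 459170) = 504114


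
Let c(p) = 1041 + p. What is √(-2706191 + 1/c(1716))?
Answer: I*√20569890391602/2757 ≈ 1645.1*I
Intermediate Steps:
√(-2706191 + 1/c(1716)) = √(-2706191 + 1/(1041 + 1716)) = √(-2706191 + 1/2757) = √(-7460968586/2757) = I*√20569890391602/2757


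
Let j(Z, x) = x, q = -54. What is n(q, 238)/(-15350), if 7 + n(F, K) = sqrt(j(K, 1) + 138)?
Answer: 7/15350 - sqrt(139)/15350 ≈ -0.00031204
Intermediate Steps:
n(F, K) = -7 + sqrt(139) (n(F, K) = -7 + sqrt(1 + 138) = -7 + sqrt(139))
n(q, 238)/(-15350) = (-7 + sqrt(139))/(-15350) = (-7 + sqrt(139))*(-1/15350) = 7/15350 - sqrt(139)/15350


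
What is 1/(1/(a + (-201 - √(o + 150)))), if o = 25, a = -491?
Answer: -692 - 5*√7 ≈ -705.23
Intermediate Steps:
1/(1/(a + (-201 - √(o + 150)))) = 1/(1/(-491 + (-201 - √(25 + 150)))) = 1/(1/(-491 + (-201 - √175))) = 1/(1/(-491 + (-201 - 5*√7))) = 1/(1/(-692 - 5*√7)) = -692 - 5*√7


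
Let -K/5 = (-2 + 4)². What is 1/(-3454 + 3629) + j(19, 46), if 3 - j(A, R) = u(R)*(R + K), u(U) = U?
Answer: -208774/175 ≈ -1193.0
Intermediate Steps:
K = -20 (K = -5*(-2 + 4)² = -5*2² = -5*4 = -20)
j(A, R) = 3 - R*(-20 + R) (j(A, R) = 3 - R*(R - 20) = 3 - R*(-20 + R))
1/(-3454 + 3629) + j(19, 46) = 1/(-3454 + 3629) + (3 - 1*46² + 20*46) = 1/175 + (3 - 1*2116 + 920) = 1/175 + (3 - 2116 + 920) = 1/175 - 1193 = -208774/175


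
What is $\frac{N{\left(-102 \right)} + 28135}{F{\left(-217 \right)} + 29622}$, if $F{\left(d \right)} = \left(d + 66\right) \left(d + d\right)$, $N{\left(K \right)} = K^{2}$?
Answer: $\frac{38539}{95156} \approx 0.40501$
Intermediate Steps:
$F{\left(d \right)} = 2 d \left(66 + d\right)$ ($F{\left(d \right)} = \left(66 + d\right) 2 d = 2 d \left(66 + d\right)$)
$\frac{N{\left(-102 \right)} + 28135}{F{\left(-217 \right)} + 29622} = \frac{\left(-102\right)^{2} + 28135}{2 \left(-217\right) \left(66 - 217\right) + 29622} = \frac{10404 + 28135}{2 \left(-217\right) \left(-151\right) + 29622} = \frac{38539}{65534 + 29622} = \frac{38539}{95156}$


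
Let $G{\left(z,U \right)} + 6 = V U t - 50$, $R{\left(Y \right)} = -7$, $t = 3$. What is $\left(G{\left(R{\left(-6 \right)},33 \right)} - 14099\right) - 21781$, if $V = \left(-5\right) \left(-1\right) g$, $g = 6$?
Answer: $-32966$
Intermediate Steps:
$V = 30$ ($V = \left(-5\right) \left(-1\right) 6 = 5 \cdot 6 = 30$)
$G{\left(z,U \right)} = -56 + 90 U$ ($G{\left(z,U \right)} = -6 + \left(30 U 3 - 50\right) = -6 + \left(30 \cdot 3 U - 50\right) = -6 + \left(90 U - 50\right) = -6 + \left(-50 + 90 U\right) = -56 + 90 U$)
$\left(G{\left(R{\left(-6 \right)},33 \right)} - 14099\right) - 21781 = \left(\left(-56 + 90 \cdot 33\right) - 14099\right) - 21781 = \left(\left(-56 + 2970\right) - 14099\right) - 21781 = \left(2914 - 14099\right) - 21781 = -11185 - 21781 = -32966$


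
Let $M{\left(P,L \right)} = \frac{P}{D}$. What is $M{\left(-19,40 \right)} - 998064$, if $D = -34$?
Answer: $- \frac{33934157}{34} \approx -9.9806 \cdot 10^{5}$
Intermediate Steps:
$M{\left(P,L \right)} = - \frac{P}{34}$ ($M{\left(P,L \right)} = \frac{P}{-34} = P \left(- \frac{1}{34}\right) = - \frac{P}{34}$)
$M{\left(-19,40 \right)} - 998064 = \left(- \frac{1}{34}\right) \left(-19\right) - 998064 = \frac{19}{34} - 998064 = - \frac{33934157}{34}$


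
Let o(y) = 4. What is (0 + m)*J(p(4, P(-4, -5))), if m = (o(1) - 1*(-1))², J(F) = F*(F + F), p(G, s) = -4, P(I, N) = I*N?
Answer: 800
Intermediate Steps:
J(F) = 2*F² (J(F) = F*(2*F) = 2*F²)
m = 25 (m = (4 - 1*(-1))² = (4 + 1)² = 5² = 25)
(0 + m)*J(p(4, P(-4, -5))) = (0 + 25)*(2*(-4)²) = 25*(2*16) = 25*32 = 800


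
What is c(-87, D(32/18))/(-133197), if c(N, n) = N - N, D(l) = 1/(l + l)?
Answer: 0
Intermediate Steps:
D(l) = 1/(2*l)
c(N, n) = 0
c(-87, D(32/18))/(-133197) = 0/(-133197) = 0*(-1/133197) = 0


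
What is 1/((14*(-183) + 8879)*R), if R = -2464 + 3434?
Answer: 1/6127490 ≈ 1.6320e-7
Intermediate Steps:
R = 970
1/((14*(-183) + 8879)*R) = 1/((14*(-183) + 8879)*970) = (1/970)/(-2562 + 8879) = (1/970)/6317 = (1/6317)*(1/970) = 1/6127490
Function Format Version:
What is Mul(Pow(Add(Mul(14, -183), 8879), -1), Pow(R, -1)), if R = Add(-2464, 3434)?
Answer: Rational(1, 6127490) ≈ 1.6320e-7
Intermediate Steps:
R = 970
Mul(Pow(Add(Mul(14, -183), 8879), -1), Pow(R, -1)) = Mul(Pow(Add(Mul(14, -183), 8879), -1), Pow(970, -1)) = Mul(Pow(Add(-2562, 8879), -1), Rational(1, 970)) = Mul(Pow(6317, -1), Rational(1, 970)) = Mul(Rational(1, 6317), Rational(1, 970)) = Rational(1, 6127490)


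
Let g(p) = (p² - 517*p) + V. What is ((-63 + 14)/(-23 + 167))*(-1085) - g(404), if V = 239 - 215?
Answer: 6623597/144 ≈ 45997.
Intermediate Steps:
V = 24
g(p) = 24 + p² - 517*p (g(p) = (p² - 517*p) + 24 = 24 + p² - 517*p)
((-63 + 14)/(-23 + 167))*(-1085) - g(404) = ((-63 + 14)/(-23 + 167))*(-1085) - (24 + 404² - 517*404) = -49/144*(-1085) - (24 + 163216 - 208868) = -49*1/144*(-1085) - 1*(-45628) = -49/144*(-1085) + 45628 = 53165/144 + 45628 = 6623597/144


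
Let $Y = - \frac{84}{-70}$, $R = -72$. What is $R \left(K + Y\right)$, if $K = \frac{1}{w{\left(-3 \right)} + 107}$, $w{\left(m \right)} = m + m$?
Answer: $- \frac{43992}{505} \approx -87.113$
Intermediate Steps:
$w{\left(m \right)} = 2 m$
$K = \frac{1}{101}$ ($K = \frac{1}{2 \left(-3\right) + 107} = \frac{1}{-6 + 107} = \frac{1}{101} \approx 0.009901$)
$Y = \frac{6}{5}$ ($Y = \left(-84\right) \left(- \frac{1}{70}\right) = \frac{6}{5} \approx 1.2$)
$R \left(K + Y\right) = - 72 \left(\frac{1}{101} + \frac{6}{5}\right) = \left(-72\right) \frac{611}{505} = - \frac{43992}{505}$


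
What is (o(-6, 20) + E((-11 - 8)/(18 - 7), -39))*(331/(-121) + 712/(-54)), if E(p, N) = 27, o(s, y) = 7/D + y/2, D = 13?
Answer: -1952488/3267 ≈ -597.64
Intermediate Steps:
o(s, y) = 7/13 + y/2
(o(-6, 20) + E((-11 - 8)/(18 - 7), -39))*(331/(-121) + 712/(-54)) = ((7/13 + (½)*20) + 27)*(331/(-121) + 712/(-54)) = ((7/13 + 10) + 27)*(331*(-1/121) + 712*(-1/54)) = (137/13 + 27)*(-331/121 - 356/27) = (488/13)*(-52013/3267) = -1952488/3267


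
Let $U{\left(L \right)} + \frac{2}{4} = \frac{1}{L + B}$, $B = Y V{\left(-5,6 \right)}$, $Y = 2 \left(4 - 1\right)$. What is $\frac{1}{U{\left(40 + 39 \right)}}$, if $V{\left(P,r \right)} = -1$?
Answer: $- \frac{146}{71} \approx -2.0563$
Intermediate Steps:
$Y = 6$ ($Y = 2 \cdot 3 = 6$)
$B = -6$ ($B = 6 \left(-1\right) = -6$)
$U{\left(L \right)} = - \frac{1}{2} + \frac{1}{-6 + L}$ ($U{\left(L \right)} = - \frac{1}{2} + \frac{1}{L - 6} = - \frac{1}{2} + \frac{1}{-6 + L}$)
$\frac{1}{U{\left(40 + 39 \right)}} = \frac{1}{\frac{1}{2} \frac{1}{-6 + \left(40 + 39\right)} \left(8 - \left(40 + 39\right)\right)} = \frac{1}{\frac{1}{2} \frac{1}{-6 + 79} \left(8 - 79\right)} = \frac{1}{\frac{1}{2} \cdot \frac{1}{73} \left(8 - 79\right)} = \frac{1}{\frac{1}{2} \cdot \frac{1}{73} \left(-71\right)} = \frac{1}{- \frac{71}{146}} = - \frac{146}{71}$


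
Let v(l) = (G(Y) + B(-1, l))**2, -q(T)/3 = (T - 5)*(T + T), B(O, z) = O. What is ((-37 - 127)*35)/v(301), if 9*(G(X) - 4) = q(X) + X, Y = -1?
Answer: -23247/5 ≈ -4649.4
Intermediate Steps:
q(T) = -6*T*(-5 + T) (q(T) = -3*(T - 5)*(T + T) = -3*(-5 + T)*2*T = -6*T*(-5 + T))
G(X) = 4 + X/9 + 2*X*(5 - X)/3 (G(X) = 4 + (6*X*(5 - X) + X)/9 = 4 + (X + 6*X*(5 - X))/9 = 4 + (X/9 + 2*X*(5 - X)/3) = 4 + X/9 + 2*X*(5 - X)/3)
v(l) = 100/81 (v(l) = ((4 + (1/9)*(-1) - 2/3*(-1)*(-5 - 1)) - 1)**2 = ((4 - 1/9 - 2/3*(-1)*(-6)) - 1)**2 = ((4 - 1/9 - 4) - 1)**2 = (-1/9 - 1)**2 = (-10/9)**2 = 100/81)
((-37 - 127)*35)/v(301) = ((-37 - 127)*35)/(100/81) = -164*35*(81/100) = -5740*81/100 = -23247/5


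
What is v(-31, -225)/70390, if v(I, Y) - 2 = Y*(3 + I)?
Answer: 3151/35195 ≈ 0.089530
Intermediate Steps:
v(I, Y) = 2 + Y*(3 + I)
v(-31, -225)/70390 = (2 + 3*(-225) - 31*(-225))/70390 = (2 - 675 + 6975)*(1/70390) = 6302*(1/70390) = 3151/35195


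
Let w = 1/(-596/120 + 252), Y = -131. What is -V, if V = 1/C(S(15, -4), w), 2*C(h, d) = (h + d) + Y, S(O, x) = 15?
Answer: 7411/429823 ≈ 0.017242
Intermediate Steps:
w = 30/7411 (w = 1/(-596*1/120 + 252) = 1/(-149/30 + 252) = 1/(7411/30) = 30/7411 ≈ 0.0040480)
C(h, d) = -131/2 + d/2 + h/2 (C(h, d) = ((h + d) - 131)/2 = ((d + h) - 131)/2 = (-131 + d + h)/2 = -131/2 + d/2 + h/2)
V = -7411/429823 (V = 1/(-131/2 + (½)*(30/7411) + (½)*15) = 1/(-131/2 + 15/7411 + 15/2) = 1/(-429823/7411) = -7411/429823 ≈ -0.017242)
-V = -1*(-7411/429823) = 7411/429823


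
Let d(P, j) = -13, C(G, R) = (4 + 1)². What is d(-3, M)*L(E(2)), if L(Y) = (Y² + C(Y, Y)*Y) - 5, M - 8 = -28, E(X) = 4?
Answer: -1443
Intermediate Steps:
C(G, R) = 25 (C(G, R) = 5² = 25)
M = -20 (M = 8 - 28 = -20)
L(Y) = -5 + Y² + 25*Y (L(Y) = (Y² + 25*Y) - 5 = -5 + Y² + 25*Y)
d(-3, M)*L(E(2)) = -13*(-5 + 4² + 25*4) = -13*(-5 + 16 + 100) = -13*111 = -1443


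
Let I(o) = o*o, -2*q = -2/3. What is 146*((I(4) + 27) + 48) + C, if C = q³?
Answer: 358723/27 ≈ 13286.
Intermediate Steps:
q = ⅓ (q = -(-1)/3 = -½*(-⅔) = ⅓ ≈ 0.33333)
I(o) = o²
C = 1/27 (C = (⅓)³ = 1/27 ≈ 0.037037)
146*((I(4) + 27) + 48) + C = 146*((4² + 27) + 48) + 1/27 = 146*((16 + 27) + 48) + 1/27 = 146*(43 + 48) + 1/27 = 146*91 + 1/27 = 13286 + 1/27 = 358723/27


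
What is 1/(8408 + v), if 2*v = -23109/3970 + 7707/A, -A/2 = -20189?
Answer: 80150330/673678350037 ≈ 0.00011897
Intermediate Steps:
A = 40378 (A = -2*(-20189) = 40378)
v = -225624603/80150330 (v = (-23109/3970 + 7707/40378)/2 = (1/2)*(-225624603/40075165) = -225624603/80150330 ≈ -2.8150)
1/(8408 + v) = 1/(8408 - 225624603/80150330) = 1/(673678350037/80150330) = 80150330/673678350037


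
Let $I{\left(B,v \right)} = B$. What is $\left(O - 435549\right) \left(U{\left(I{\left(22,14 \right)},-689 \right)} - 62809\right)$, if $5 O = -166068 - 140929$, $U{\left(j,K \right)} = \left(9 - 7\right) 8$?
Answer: $\frac{156024404406}{5} \approx 3.1205 \cdot 10^{10}$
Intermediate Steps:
$U{\left(j,K \right)} = 16$ ($U{\left(j,K \right)} = 2 \cdot 8 = 16$)
$O = - \frac{306997}{5}$ ($O = \frac{-166068 - 140929}{5} = \frac{1}{5} \left(-306997\right) = - \frac{306997}{5} \approx -61399.0$)
$\left(O - 435549\right) \left(U{\left(I{\left(22,14 \right)},-689 \right)} - 62809\right) = \left(- \frac{306997}{5} - 435549\right) \left(16 - 62809\right) = \left(- \frac{2484742}{5}\right) \left(-62793\right) = \frac{156024404406}{5}$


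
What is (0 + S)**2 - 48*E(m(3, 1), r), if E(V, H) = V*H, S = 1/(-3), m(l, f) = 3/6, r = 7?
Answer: -1511/9 ≈ -167.89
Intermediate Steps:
m(l, f) = 1/2 (m(l, f) = 3*(1/6) = 1/2)
S = -1/3 ≈ -0.33333
E(V, H) = H*V
(0 + S)**2 - 48*E(m(3, 1), r) = (0 - 1/3)**2 - 336/2 = (-1/3)**2 - 48*7/2 = 1/9 - 168 = -1511/9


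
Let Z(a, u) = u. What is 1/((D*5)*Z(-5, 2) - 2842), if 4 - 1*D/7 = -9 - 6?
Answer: -1/1512 ≈ -0.00066138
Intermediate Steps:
D = 133 (D = 28 - 7*(-9 - 6) = 28 - 7*(-15) = 28 + 105 = 133)
1/((D*5)*Z(-5, 2) - 2842) = 1/((133*5)*2 - 2842) = 1/(665*2 - 2842) = 1/(1330 - 2842) = 1/(-1512) = -1/1512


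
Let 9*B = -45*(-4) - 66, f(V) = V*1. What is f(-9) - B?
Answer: -65/3 ≈ -21.667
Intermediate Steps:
f(V) = V
B = 38/3 (B = (-45*(-4) - 66)/9 = (180 - 66)/9 = (1/9)*114 = 38/3 ≈ 12.667)
f(-9) - B = -9 - 1*38/3 = -9 - 38/3 = -65/3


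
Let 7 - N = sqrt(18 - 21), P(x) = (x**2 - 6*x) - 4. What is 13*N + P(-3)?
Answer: 114 - 13*I*sqrt(3) ≈ 114.0 - 22.517*I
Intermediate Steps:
P(x) = -4 + x**2 - 6*x
N = 7 - I*sqrt(3) (N = 7 - sqrt(18 - 21) = 7 - sqrt(-3) = 7 - I*sqrt(3) ≈ 7.0 - 1.732*I)
13*N + P(-3) = 13*(7 - I*sqrt(3)) + (-4 + (-3)**2 - 6*(-3)) = (91 - 13*I*sqrt(3)) + (-4 + 9 + 18) = (91 - 13*I*sqrt(3)) + 23 = 114 - 13*I*sqrt(3)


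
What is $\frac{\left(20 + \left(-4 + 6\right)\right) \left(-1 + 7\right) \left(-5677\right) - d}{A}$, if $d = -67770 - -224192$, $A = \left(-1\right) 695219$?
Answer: $\frac{129398}{99317} \approx 1.3029$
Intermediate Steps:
$A = -695219$
$d = 156422$ ($d = -67770 + 224192 = 156422$)
$\frac{\left(20 + \left(-4 + 6\right)\right) \left(-1 + 7\right) \left(-5677\right) - d}{A} = \frac{\left(20 + \left(-4 + 6\right)\right) \left(-1 + 7\right) \left(-5677\right) - 156422}{-695219} = \left(\left(20 + 2\right) 6 \left(-5677\right) - 156422\right) \left(- \frac{1}{695219}\right) = \left(22 \cdot 6 \left(-5677\right) - 156422\right) \left(- \frac{1}{695219}\right) = \left(132 \left(-5677\right) - 156422\right) \left(- \frac{1}{695219}\right) = \left(-749364 - 156422\right) \left(- \frac{1}{695219}\right) = \left(-905786\right) \left(- \frac{1}{695219}\right) = \frac{129398}{99317}$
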